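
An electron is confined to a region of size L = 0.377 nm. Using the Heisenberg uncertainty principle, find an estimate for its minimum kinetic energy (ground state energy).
67.016 meV

Using the uncertainty principle to estimate ground state energy:

1. The position uncertainty is approximately the confinement size:
   Δx ≈ L = 3.770e-10 m

2. From ΔxΔp ≥ ℏ/2, the minimum momentum uncertainty is:
   Δp ≈ ℏ/(2L) = 1.399e-25 kg·m/s

3. The kinetic energy is approximately:
   KE ≈ (Δp)²/(2m) = (1.399e-25)²/(2 × 9.109e-31 kg)
   KE ≈ 1.074e-20 J = 67.016 meV

This is an order-of-magnitude estimate of the ground state energy.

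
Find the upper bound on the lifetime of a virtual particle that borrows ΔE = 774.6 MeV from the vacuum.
4.249 × 10^-25 s

Using the energy-time uncertainty principle:
ΔEΔt ≥ ℏ/2

For a virtual particle borrowing energy ΔE, the maximum lifetime is:
Δt_max = ℏ/(2ΔE)

Converting energy:
ΔE = 774.6 MeV = 1.241e-10 J

Δt_max = (1.055e-34 J·s) / (2 × 1.241e-10 J)
Δt_max = 4.249e-25 s = 4.249 × 10^-25 s

Virtual particles with higher borrowed energy exist for shorter times.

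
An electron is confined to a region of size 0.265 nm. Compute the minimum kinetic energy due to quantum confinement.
135.635 meV

Using the uncertainty principle:

1. Position uncertainty: Δx ≈ 2.650e-10 m
2. Minimum momentum uncertainty: Δp = ℏ/(2Δx) = 1.990e-25 kg·m/s
3. Minimum kinetic energy:
   KE = (Δp)²/(2m) = (1.990e-25)²/(2 × 9.109e-31 kg)
   KE = 2.173e-20 J = 135.635 meV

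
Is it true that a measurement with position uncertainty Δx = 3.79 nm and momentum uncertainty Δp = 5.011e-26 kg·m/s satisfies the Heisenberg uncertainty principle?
Yes, it satisfies the uncertainty principle.

Calculate the product ΔxΔp:
ΔxΔp = (3.790e-09 m) × (5.011e-26 kg·m/s)
ΔxΔp = 1.899e-34 J·s

Compare to the minimum allowed value ℏ/2:
ℏ/2 = 5.273e-35 J·s

Since ΔxΔp = 1.899e-34 J·s ≥ 5.273e-35 J·s = ℏ/2,
the measurement satisfies the uncertainty principle.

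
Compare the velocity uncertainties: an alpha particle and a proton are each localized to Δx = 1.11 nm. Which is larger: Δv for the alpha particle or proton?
The proton has the larger minimum velocity uncertainty, by a ratio of 4.0.

For both particles, Δp_min = ℏ/(2Δx) = 4.750e-26 kg·m/s (same for both).

The velocity uncertainty is Δv = Δp/m:
- alpha particle: Δv = 4.750e-26 / 6.645e-27 = 7.149e+00 m/s = 7.149 m/s
- proton: Δv = 4.750e-26 / 1.673e-27 = 2.840e+01 m/s = 28.400 m/s

Ratio: 2.840e+01 / 7.149e+00 = 4.0

The lighter particle has larger velocity uncertainty because Δv ∝ 1/m.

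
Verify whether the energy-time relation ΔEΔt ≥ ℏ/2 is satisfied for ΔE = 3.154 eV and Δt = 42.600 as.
No, it violates the uncertainty relation.

Calculate the product ΔEΔt:
ΔE = 3.154 eV = 5.053e-19 J
ΔEΔt = (5.053e-19 J) × (4.260e-17 s)
ΔEΔt = 2.153e-35 J·s

Compare to the minimum allowed value ℏ/2:
ℏ/2 = 5.273e-35 J·s

Since ΔEΔt = 2.153e-35 J·s < 5.273e-35 J·s = ℏ/2,
this violates the uncertainty relation.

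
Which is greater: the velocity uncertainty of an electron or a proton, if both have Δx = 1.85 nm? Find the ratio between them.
The electron has the larger minimum velocity uncertainty, by a ratio of 1836.2.

For both particles, Δp_min = ℏ/(2Δx) = 2.850e-26 kg·m/s (same for both).

The velocity uncertainty is Δv = Δp/m:
- electron: Δv = 2.850e-26 / 9.109e-31 = 3.129e+04 m/s = 31.289 km/s
- proton: Δv = 2.850e-26 / 1.673e-27 = 1.704e+01 m/s = 17.040 m/s

Ratio: 3.129e+04 / 1.704e+01 = 1836.2

The lighter particle has larger velocity uncertainty because Δv ∝ 1/m.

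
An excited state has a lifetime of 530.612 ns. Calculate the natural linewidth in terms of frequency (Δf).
149.973 kHz

Using the energy-time uncertainty principle and E = hf:
ΔEΔt ≥ ℏ/2
hΔf·Δt ≥ ℏ/2

The minimum frequency uncertainty is:
Δf = ℏ/(2hτ) = 1/(4πτ)
Δf = 1/(4π × 5.306e-07 s)
Δf = 1.500e+05 Hz = 149.973 kHz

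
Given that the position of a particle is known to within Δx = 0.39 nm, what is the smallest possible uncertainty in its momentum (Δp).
1.352 × 10^-25 kg·m/s

Using the Heisenberg uncertainty principle:
ΔxΔp ≥ ℏ/2

The minimum uncertainty in momentum is:
Δp_min = ℏ/(2Δx)
Δp_min = (1.055e-34 J·s) / (2 × 3.900e-10 m)
Δp_min = 1.352e-25 kg·m/s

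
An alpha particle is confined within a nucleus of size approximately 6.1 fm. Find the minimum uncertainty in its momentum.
8.644 × 10^-21 kg·m/s

Using the Heisenberg uncertainty principle:
ΔxΔp ≥ ℏ/2

With Δx ≈ L = 6.100e-15 m (the confinement size):
Δp_min = ℏ/(2Δx)
Δp_min = (1.055e-34 J·s) / (2 × 6.100e-15 m)
Δp_min = 8.644e-21 kg·m/s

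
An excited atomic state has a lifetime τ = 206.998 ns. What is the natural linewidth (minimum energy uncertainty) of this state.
1.590 neV

Using the energy-time uncertainty principle:
ΔEΔt ≥ ℏ/2

The lifetime τ represents the time uncertainty Δt.
The natural linewidth (minimum energy uncertainty) is:

ΔE = ℏ/(2τ)
ΔE = (1.055e-34 J·s) / (2 × 2.070e-07 s)
ΔE = 2.547e-28 J = 1.590 neV

This natural linewidth limits the precision of spectroscopic measurements.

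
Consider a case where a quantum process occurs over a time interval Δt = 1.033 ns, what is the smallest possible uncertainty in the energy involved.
318.592 neV

Using the energy-time uncertainty principle:
ΔEΔt ≥ ℏ/2

The minimum uncertainty in energy is:
ΔE_min = ℏ/(2Δt)
ΔE_min = (1.055e-34 J·s) / (2 × 1.033e-09 s)
ΔE_min = 5.104e-26 J = 318.592 neV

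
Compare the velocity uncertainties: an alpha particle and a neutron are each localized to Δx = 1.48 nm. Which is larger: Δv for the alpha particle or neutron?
The neutron has the larger minimum velocity uncertainty, by a ratio of 4.0.

For both particles, Δp_min = ℏ/(2Δx) = 3.563e-26 kg·m/s (same for both).

The velocity uncertainty is Δv = Δp/m:
- alpha particle: Δv = 3.563e-26 / 6.645e-27 = 5.362e+00 m/s = 5.362 m/s
- neutron: Δv = 3.563e-26 / 1.675e-27 = 2.127e+01 m/s = 21.271 m/s

Ratio: 2.127e+01 / 5.362e+00 = 4.0

The lighter particle has larger velocity uncertainty because Δv ∝ 1/m.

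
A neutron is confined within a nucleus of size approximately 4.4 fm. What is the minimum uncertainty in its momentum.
1.198 × 10^-20 kg·m/s

Using the Heisenberg uncertainty principle:
ΔxΔp ≥ ℏ/2

With Δx ≈ L = 4.400e-15 m (the confinement size):
Δp_min = ℏ/(2Δx)
Δp_min = (1.055e-34 J·s) / (2 × 4.400e-15 m)
Δp_min = 1.198e-20 kg·m/s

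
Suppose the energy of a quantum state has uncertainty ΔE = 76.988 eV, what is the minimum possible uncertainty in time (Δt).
4.275 as

Using the energy-time uncertainty principle:
ΔEΔt ≥ ℏ/2

The minimum uncertainty in time is:
Δt_min = ℏ/(2ΔE)
Δt_min = (1.055e-34 J·s) / (2 × 1.233e-17 J)
Δt_min = 4.275e-18 s = 4.275 as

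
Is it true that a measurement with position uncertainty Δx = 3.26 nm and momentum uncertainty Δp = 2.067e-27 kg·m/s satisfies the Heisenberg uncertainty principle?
No, it violates the uncertainty principle (impossible measurement).

Calculate the product ΔxΔp:
ΔxΔp = (3.260e-09 m) × (2.067e-27 kg·m/s)
ΔxΔp = 6.738e-36 J·s

Compare to the minimum allowed value ℏ/2:
ℏ/2 = 5.273e-35 J·s

Since ΔxΔp = 6.738e-36 J·s < 5.273e-35 J·s = ℏ/2,
the measurement violates the uncertainty principle.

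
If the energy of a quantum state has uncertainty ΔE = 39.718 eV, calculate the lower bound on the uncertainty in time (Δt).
8.286 as

Using the energy-time uncertainty principle:
ΔEΔt ≥ ℏ/2

The minimum uncertainty in time is:
Δt_min = ℏ/(2ΔE)
Δt_min = (1.055e-34 J·s) / (2 × 6.364e-18 J)
Δt_min = 8.286e-18 s = 8.286 as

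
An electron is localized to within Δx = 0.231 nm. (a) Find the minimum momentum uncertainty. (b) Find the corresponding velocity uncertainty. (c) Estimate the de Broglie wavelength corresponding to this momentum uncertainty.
(a) Δp_min = 2.283 × 10^-25 kg·m/s
(b) Δv_min = 250.579 km/s
(c) λ_dB = 2.903 nm

Step-by-step:

(a) From the uncertainty principle:
Δp_min = ℏ/(2Δx) = (1.055e-34 J·s)/(2 × 2.310e-10 m) = 2.283e-25 kg·m/s

(b) The velocity uncertainty:
Δv = Δp/m = (2.283e-25 kg·m/s)/(9.109e-31 kg) = 2.506e+05 m/s = 250.579 km/s

(c) The de Broglie wavelength for this momentum:
λ = h/p = (6.626e-34 J·s)/(2.283e-25 kg·m/s) = 2.903e-09 m = 2.903 nm

Note: The de Broglie wavelength is comparable to the localization size, as expected from wave-particle duality.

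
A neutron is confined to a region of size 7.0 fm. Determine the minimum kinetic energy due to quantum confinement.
105.721 keV

Using the uncertainty principle:

1. Position uncertainty: Δx ≈ 7.000e-15 m
2. Minimum momentum uncertainty: Δp = ℏ/(2Δx) = 7.533e-21 kg·m/s
3. Minimum kinetic energy:
   KE = (Δp)²/(2m) = (7.533e-21)²/(2 × 1.675e-27 kg)
   KE = 1.694e-14 J = 105.721 keV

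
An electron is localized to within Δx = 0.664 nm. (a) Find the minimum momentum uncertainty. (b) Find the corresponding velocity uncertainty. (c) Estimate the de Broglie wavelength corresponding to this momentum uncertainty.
(a) Δp_min = 7.941 × 10^-26 kg·m/s
(b) Δv_min = 87.174 km/s
(c) λ_dB = 8.344 nm

Step-by-step:

(a) From the uncertainty principle:
Δp_min = ℏ/(2Δx) = (1.055e-34 J·s)/(2 × 6.640e-10 m) = 7.941e-26 kg·m/s

(b) The velocity uncertainty:
Δv = Δp/m = (7.941e-26 kg·m/s)/(9.109e-31 kg) = 8.717e+04 m/s = 87.174 km/s

(c) The de Broglie wavelength for this momentum:
λ = h/p = (6.626e-34 J·s)/(7.941e-26 kg·m/s) = 8.344e-09 m = 8.344 nm

Note: The de Broglie wavelength is comparable to the localization size, as expected from wave-particle duality.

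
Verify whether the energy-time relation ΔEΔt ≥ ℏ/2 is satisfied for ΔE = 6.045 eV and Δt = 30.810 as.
No, it violates the uncertainty relation.

Calculate the product ΔEΔt:
ΔE = 6.045 eV = 9.685e-19 J
ΔEΔt = (9.685e-19 J) × (3.081e-17 s)
ΔEΔt = 2.984e-35 J·s

Compare to the minimum allowed value ℏ/2:
ℏ/2 = 5.273e-35 J·s

Since ΔEΔt = 2.984e-35 J·s < 5.273e-35 J·s = ℏ/2,
this violates the uncertainty relation.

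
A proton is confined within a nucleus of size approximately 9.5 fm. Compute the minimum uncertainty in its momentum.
5.550 × 10^-21 kg·m/s

Using the Heisenberg uncertainty principle:
ΔxΔp ≥ ℏ/2

With Δx ≈ L = 9.500e-15 m (the confinement size):
Δp_min = ℏ/(2Δx)
Δp_min = (1.055e-34 J·s) / (2 × 9.500e-15 m)
Δp_min = 5.550e-21 kg·m/s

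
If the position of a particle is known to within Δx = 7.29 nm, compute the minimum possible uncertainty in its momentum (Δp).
7.233 × 10^-27 kg·m/s

Using the Heisenberg uncertainty principle:
ΔxΔp ≥ ℏ/2

The minimum uncertainty in momentum is:
Δp_min = ℏ/(2Δx)
Δp_min = (1.055e-34 J·s) / (2 × 7.290e-09 m)
Δp_min = 7.233e-27 kg·m/s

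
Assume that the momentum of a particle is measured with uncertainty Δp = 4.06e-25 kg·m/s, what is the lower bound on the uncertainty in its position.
129.873 pm

Using the Heisenberg uncertainty principle:
ΔxΔp ≥ ℏ/2

The minimum uncertainty in position is:
Δx_min = ℏ/(2Δp)
Δx_min = (1.055e-34 J·s) / (2 × 4.060e-25 kg·m/s)
Δx_min = 1.299e-10 m = 129.873 pm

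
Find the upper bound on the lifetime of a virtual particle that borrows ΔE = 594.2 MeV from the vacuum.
5.539 × 10^-25 s

Using the energy-time uncertainty principle:
ΔEΔt ≥ ℏ/2

For a virtual particle borrowing energy ΔE, the maximum lifetime is:
Δt_max = ℏ/(2ΔE)

Converting energy:
ΔE = 594.2 MeV = 9.520e-11 J

Δt_max = (1.055e-34 J·s) / (2 × 9.520e-11 J)
Δt_max = 5.539e-25 s = 5.539 × 10^-25 s

Virtual particles with higher borrowed energy exist for shorter times.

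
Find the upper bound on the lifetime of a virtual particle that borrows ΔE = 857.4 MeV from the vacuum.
3.838 × 10^-25 s

Using the energy-time uncertainty principle:
ΔEΔt ≥ ℏ/2

For a virtual particle borrowing energy ΔE, the maximum lifetime is:
Δt_max = ℏ/(2ΔE)

Converting energy:
ΔE = 857.4 MeV = 1.374e-10 J

Δt_max = (1.055e-34 J·s) / (2 × 1.374e-10 J)
Δt_max = 3.838e-25 s = 3.838 × 10^-25 s

Virtual particles with higher borrowed energy exist for shorter times.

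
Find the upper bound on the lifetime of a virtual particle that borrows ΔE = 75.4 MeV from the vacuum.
4.365 ys

Using the energy-time uncertainty principle:
ΔEΔt ≥ ℏ/2

For a virtual particle borrowing energy ΔE, the maximum lifetime is:
Δt_max = ℏ/(2ΔE)

Converting energy:
ΔE = 75.4 MeV = 1.208e-11 J

Δt_max = (1.055e-34 J·s) / (2 × 1.208e-11 J)
Δt_max = 4.365e-24 s = 4.365 ys

Virtual particles with higher borrowed energy exist for shorter times.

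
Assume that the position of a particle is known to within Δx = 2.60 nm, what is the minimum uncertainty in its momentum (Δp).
2.028 × 10^-26 kg·m/s

Using the Heisenberg uncertainty principle:
ΔxΔp ≥ ℏ/2

The minimum uncertainty in momentum is:
Δp_min = ℏ/(2Δx)
Δp_min = (1.055e-34 J·s) / (2 × 2.600e-09 m)
Δp_min = 2.028e-26 kg·m/s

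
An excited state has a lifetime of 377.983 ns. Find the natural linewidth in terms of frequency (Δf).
210.532 kHz

Using the energy-time uncertainty principle and E = hf:
ΔEΔt ≥ ℏ/2
hΔf·Δt ≥ ℏ/2

The minimum frequency uncertainty is:
Δf = ℏ/(2hτ) = 1/(4πτ)
Δf = 1/(4π × 3.780e-07 s)
Δf = 2.105e+05 Hz = 210.532 kHz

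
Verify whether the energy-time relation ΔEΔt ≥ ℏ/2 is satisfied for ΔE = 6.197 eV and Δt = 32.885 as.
No, it violates the uncertainty relation.

Calculate the product ΔEΔt:
ΔE = 6.197 eV = 9.929e-19 J
ΔEΔt = (9.929e-19 J) × (3.288e-17 s)
ΔEΔt = 3.265e-35 J·s

Compare to the minimum allowed value ℏ/2:
ℏ/2 = 5.273e-35 J·s

Since ΔEΔt = 3.265e-35 J·s < 5.273e-35 J·s = ℏ/2,
this violates the uncertainty relation.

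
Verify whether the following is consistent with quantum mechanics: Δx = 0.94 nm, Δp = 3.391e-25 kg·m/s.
Yes, it satisfies the uncertainty principle.

Calculate the product ΔxΔp:
ΔxΔp = (9.400e-10 m) × (3.391e-25 kg·m/s)
ΔxΔp = 3.188e-34 J·s

Compare to the minimum allowed value ℏ/2:
ℏ/2 = 5.273e-35 J·s

Since ΔxΔp = 3.188e-34 J·s ≥ 5.273e-35 J·s = ℏ/2,
the measurement satisfies the uncertainty principle.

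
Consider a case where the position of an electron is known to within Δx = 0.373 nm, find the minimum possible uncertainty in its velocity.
155.184 km/s

Using the Heisenberg uncertainty principle and Δp = mΔv:
ΔxΔp ≥ ℏ/2
Δx(mΔv) ≥ ℏ/2

The minimum uncertainty in velocity is:
Δv_min = ℏ/(2mΔx)
Δv_min = (1.055e-34 J·s) / (2 × 9.109e-31 kg × 3.730e-10 m)
Δv_min = 1.552e+05 m/s = 155.184 km/s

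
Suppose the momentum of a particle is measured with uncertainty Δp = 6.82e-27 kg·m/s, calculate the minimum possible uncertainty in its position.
7.731 nm

Using the Heisenberg uncertainty principle:
ΔxΔp ≥ ℏ/2

The minimum uncertainty in position is:
Δx_min = ℏ/(2Δp)
Δx_min = (1.055e-34 J·s) / (2 × 6.820e-27 kg·m/s)
Δx_min = 7.731e-09 m = 7.731 nm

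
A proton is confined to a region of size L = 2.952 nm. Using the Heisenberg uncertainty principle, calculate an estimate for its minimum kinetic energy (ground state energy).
595.280 neV

Using the uncertainty principle to estimate ground state energy:

1. The position uncertainty is approximately the confinement size:
   Δx ≈ L = 2.952e-09 m

2. From ΔxΔp ≥ ℏ/2, the minimum momentum uncertainty is:
   Δp ≈ ℏ/(2L) = 1.786e-26 kg·m/s

3. The kinetic energy is approximately:
   KE ≈ (Δp)²/(2m) = (1.786e-26)²/(2 × 1.673e-27 kg)
   KE ≈ 9.537e-26 J = 595.280 neV

This is an order-of-magnitude estimate of the ground state energy.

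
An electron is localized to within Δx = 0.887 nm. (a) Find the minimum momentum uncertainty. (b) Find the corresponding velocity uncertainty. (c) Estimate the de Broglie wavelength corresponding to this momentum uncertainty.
(a) Δp_min = 5.945 × 10^-26 kg·m/s
(b) Δv_min = 65.258 km/s
(c) λ_dB = 11.146 nm

Step-by-step:

(a) From the uncertainty principle:
Δp_min = ℏ/(2Δx) = (1.055e-34 J·s)/(2 × 8.870e-10 m) = 5.945e-26 kg·m/s

(b) The velocity uncertainty:
Δv = Δp/m = (5.945e-26 kg·m/s)/(9.109e-31 kg) = 6.526e+04 m/s = 65.258 km/s

(c) The de Broglie wavelength for this momentum:
λ = h/p = (6.626e-34 J·s)/(5.945e-26 kg·m/s) = 1.115e-08 m = 11.146 nm

Note: The de Broglie wavelength is comparable to the localization size, as expected from wave-particle duality.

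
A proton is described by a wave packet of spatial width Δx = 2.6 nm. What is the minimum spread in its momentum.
2.028 × 10^-26 kg·m/s

For a wave packet, the spatial width Δx and momentum spread Δp are related by the uncertainty principle:
ΔxΔp ≥ ℏ/2

The minimum momentum spread is:
Δp_min = ℏ/(2Δx)
Δp_min = (1.055e-34 J·s) / (2 × 2.600e-09 m)
Δp_min = 2.028e-26 kg·m/s

A wave packet cannot have both a well-defined position and well-defined momentum.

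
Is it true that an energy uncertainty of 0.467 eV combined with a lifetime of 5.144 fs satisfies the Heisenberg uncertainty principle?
Yes, it satisfies the uncertainty relation.

Calculate the product ΔEΔt:
ΔE = 0.467 eV = 7.482e-20 J
ΔEΔt = (7.482e-20 J) × (5.144e-15 s)
ΔEΔt = 3.849e-34 J·s

Compare to the minimum allowed value ℏ/2:
ℏ/2 = 5.273e-35 J·s

Since ΔEΔt = 3.849e-34 J·s ≥ 5.273e-35 J·s = ℏ/2,
this satisfies the uncertainty relation.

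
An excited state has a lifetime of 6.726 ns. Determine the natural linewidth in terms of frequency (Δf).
11.831 MHz

Using the energy-time uncertainty principle and E = hf:
ΔEΔt ≥ ℏ/2
hΔf·Δt ≥ ℏ/2

The minimum frequency uncertainty is:
Δf = ℏ/(2hτ) = 1/(4πτ)
Δf = 1/(4π × 6.726e-09 s)
Δf = 1.183e+07 Hz = 11.831 MHz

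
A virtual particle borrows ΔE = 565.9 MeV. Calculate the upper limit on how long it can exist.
5.816 × 10^-25 s

Using the energy-time uncertainty principle:
ΔEΔt ≥ ℏ/2

For a virtual particle borrowing energy ΔE, the maximum lifetime is:
Δt_max = ℏ/(2ΔE)

Converting energy:
ΔE = 565.9 MeV = 9.067e-11 J

Δt_max = (1.055e-34 J·s) / (2 × 9.067e-11 J)
Δt_max = 5.816e-25 s = 5.816 × 10^-25 s

Virtual particles with higher borrowed energy exist for shorter times.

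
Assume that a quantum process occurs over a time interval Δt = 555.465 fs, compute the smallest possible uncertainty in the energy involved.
592.487 μeV

Using the energy-time uncertainty principle:
ΔEΔt ≥ ℏ/2

The minimum uncertainty in energy is:
ΔE_min = ℏ/(2Δt)
ΔE_min = (1.055e-34 J·s) / (2 × 5.555e-13 s)
ΔE_min = 9.493e-23 J = 592.487 μeV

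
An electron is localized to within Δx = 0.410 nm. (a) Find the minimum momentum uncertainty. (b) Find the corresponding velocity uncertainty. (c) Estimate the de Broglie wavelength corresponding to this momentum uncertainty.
(a) Δp_min = 1.286 × 10^-25 kg·m/s
(b) Δv_min = 141.180 km/s
(c) λ_dB = 5.152 nm

Step-by-step:

(a) From the uncertainty principle:
Δp_min = ℏ/(2Δx) = (1.055e-34 J·s)/(2 × 4.100e-10 m) = 1.286e-25 kg·m/s

(b) The velocity uncertainty:
Δv = Δp/m = (1.286e-25 kg·m/s)/(9.109e-31 kg) = 1.412e+05 m/s = 141.180 km/s

(c) The de Broglie wavelength for this momentum:
λ = h/p = (6.626e-34 J·s)/(1.286e-25 kg·m/s) = 5.152e-09 m = 5.152 nm

Note: The de Broglie wavelength is comparable to the localization size, as expected from wave-particle duality.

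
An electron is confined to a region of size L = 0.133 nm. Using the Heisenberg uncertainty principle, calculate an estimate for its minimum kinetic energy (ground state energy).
538.468 meV

Using the uncertainty principle to estimate ground state energy:

1. The position uncertainty is approximately the confinement size:
   Δx ≈ L = 1.330e-10 m

2. From ΔxΔp ≥ ℏ/2, the minimum momentum uncertainty is:
   Δp ≈ ℏ/(2L) = 3.965e-25 kg·m/s

3. The kinetic energy is approximately:
   KE ≈ (Δp)²/(2m) = (3.965e-25)²/(2 × 9.109e-31 kg)
   KE ≈ 8.627e-20 J = 538.468 meV

This is an order-of-magnitude estimate of the ground state energy.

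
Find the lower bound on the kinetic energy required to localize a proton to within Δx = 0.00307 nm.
550.399 meV

Localizing a particle requires giving it sufficient momentum uncertainty:

1. From uncertainty principle: Δp ≥ ℏ/(2Δx)
   Δp_min = (1.055e-34 J·s) / (2 × 3.070e-12 m)
   Δp_min = 1.718e-23 kg·m/s

2. This momentum uncertainty corresponds to kinetic energy:
   KE ≈ (Δp)²/(2m) = (1.718e-23)²/(2 × 1.673e-27 kg)
   KE = 8.818e-20 J = 550.399 meV

Tighter localization requires more energy.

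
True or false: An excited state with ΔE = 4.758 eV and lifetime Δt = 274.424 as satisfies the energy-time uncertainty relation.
Yes, it satisfies the uncertainty relation.

Calculate the product ΔEΔt:
ΔE = 4.758 eV = 7.623e-19 J
ΔEΔt = (7.623e-19 J) × (2.744e-16 s)
ΔEΔt = 2.092e-34 J·s

Compare to the minimum allowed value ℏ/2:
ℏ/2 = 5.273e-35 J·s

Since ΔEΔt = 2.092e-34 J·s ≥ 5.273e-35 J·s = ℏ/2,
this satisfies the uncertainty relation.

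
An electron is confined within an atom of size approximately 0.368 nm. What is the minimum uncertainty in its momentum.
1.433 × 10^-25 kg·m/s

Using the Heisenberg uncertainty principle:
ΔxΔp ≥ ℏ/2

With Δx ≈ L = 3.680e-10 m (the confinement size):
Δp_min = ℏ/(2Δx)
Δp_min = (1.055e-34 J·s) / (2 × 3.680e-10 m)
Δp_min = 1.433e-25 kg·m/s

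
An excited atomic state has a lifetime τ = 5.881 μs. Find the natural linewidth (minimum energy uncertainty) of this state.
55.961 peV

Using the energy-time uncertainty principle:
ΔEΔt ≥ ℏ/2

The lifetime τ represents the time uncertainty Δt.
The natural linewidth (minimum energy uncertainty) is:

ΔE = ℏ/(2τ)
ΔE = (1.055e-34 J·s) / (2 × 5.881e-06 s)
ΔE = 8.966e-30 J = 55.961 peV

This natural linewidth limits the precision of spectroscopic measurements.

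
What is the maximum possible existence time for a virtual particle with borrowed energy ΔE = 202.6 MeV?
1.624 ys

Using the energy-time uncertainty principle:
ΔEΔt ≥ ℏ/2

For a virtual particle borrowing energy ΔE, the maximum lifetime is:
Δt_max = ℏ/(2ΔE)

Converting energy:
ΔE = 202.6 MeV = 3.246e-11 J

Δt_max = (1.055e-34 J·s) / (2 × 3.246e-11 J)
Δt_max = 1.624e-24 s = 1.624 ys

Virtual particles with higher borrowed energy exist for shorter times.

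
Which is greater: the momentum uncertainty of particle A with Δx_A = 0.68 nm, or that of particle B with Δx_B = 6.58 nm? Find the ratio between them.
Particle A has the larger minimum momentum uncertainty, by a factor of 9.68.

For each particle, the minimum momentum uncertainty is Δp_min = ℏ/(2Δx):

Particle A: Δp_A = ℏ/(2×6.800e-10 m) = 7.754e-26 kg·m/s
Particle B: Δp_B = ℏ/(2×6.580e-09 m) = 8.013e-27 kg·m/s

Ratio: Δp_A/Δp_B = 9.68

Since Δp_min ∝ 1/Δx, the particle with smaller position uncertainty (A) has larger momentum uncertainty.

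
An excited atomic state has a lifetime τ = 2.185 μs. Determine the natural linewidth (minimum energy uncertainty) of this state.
150.621 peV

Using the energy-time uncertainty principle:
ΔEΔt ≥ ℏ/2

The lifetime τ represents the time uncertainty Δt.
The natural linewidth (minimum energy uncertainty) is:

ΔE = ℏ/(2τ)
ΔE = (1.055e-34 J·s) / (2 × 2.185e-06 s)
ΔE = 2.413e-29 J = 150.621 peV

This natural linewidth limits the precision of spectroscopic measurements.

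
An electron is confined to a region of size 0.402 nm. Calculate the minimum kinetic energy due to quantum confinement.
58.940 meV

Using the uncertainty principle:

1. Position uncertainty: Δx ≈ 4.020e-10 m
2. Minimum momentum uncertainty: Δp = ℏ/(2Δx) = 1.312e-25 kg·m/s
3. Minimum kinetic energy:
   KE = (Δp)²/(2m) = (1.312e-25)²/(2 × 9.109e-31 kg)
   KE = 9.443e-21 J = 58.940 meV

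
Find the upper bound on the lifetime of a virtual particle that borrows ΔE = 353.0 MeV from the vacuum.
9.323 × 10^-25 s

Using the energy-time uncertainty principle:
ΔEΔt ≥ ℏ/2

For a virtual particle borrowing energy ΔE, the maximum lifetime is:
Δt_max = ℏ/(2ΔE)

Converting energy:
ΔE = 353.0 MeV = 5.656e-11 J

Δt_max = (1.055e-34 J·s) / (2 × 5.656e-11 J)
Δt_max = 9.323e-25 s = 9.323 × 10^-25 s

Virtual particles with higher borrowed energy exist for shorter times.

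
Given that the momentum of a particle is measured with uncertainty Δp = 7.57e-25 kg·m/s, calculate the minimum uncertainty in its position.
69.655 pm

Using the Heisenberg uncertainty principle:
ΔxΔp ≥ ℏ/2

The minimum uncertainty in position is:
Δx_min = ℏ/(2Δp)
Δx_min = (1.055e-34 J·s) / (2 × 7.570e-25 kg·m/s)
Δx_min = 6.965e-11 m = 69.655 pm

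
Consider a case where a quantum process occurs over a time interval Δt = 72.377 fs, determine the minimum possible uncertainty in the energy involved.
4.547 meV

Using the energy-time uncertainty principle:
ΔEΔt ≥ ℏ/2

The minimum uncertainty in energy is:
ΔE_min = ℏ/(2Δt)
ΔE_min = (1.055e-34 J·s) / (2 × 7.238e-14 s)
ΔE_min = 7.285e-22 J = 4.547 meV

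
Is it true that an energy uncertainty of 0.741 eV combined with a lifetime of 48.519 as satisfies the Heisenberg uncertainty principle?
No, it violates the uncertainty relation.

Calculate the product ΔEΔt:
ΔE = 0.741 eV = 1.187e-19 J
ΔEΔt = (1.187e-19 J) × (4.852e-17 s)
ΔEΔt = 5.760e-36 J·s

Compare to the minimum allowed value ℏ/2:
ℏ/2 = 5.273e-35 J·s

Since ΔEΔt = 5.760e-36 J·s < 5.273e-35 J·s = ℏ/2,
this violates the uncertainty relation.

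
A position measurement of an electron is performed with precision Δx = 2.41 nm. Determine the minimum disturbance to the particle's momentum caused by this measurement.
2.188 × 10^-26 kg·m/s

The uncertainty principle implies that measuring position disturbs momentum:
ΔxΔp ≥ ℏ/2

When we measure position with precision Δx, we necessarily introduce a momentum uncertainty:
Δp ≥ ℏ/(2Δx)
Δp_min = (1.055e-34 J·s) / (2 × 2.410e-09 m)
Δp_min = 2.188e-26 kg·m/s

The more precisely we measure position, the greater the momentum disturbance.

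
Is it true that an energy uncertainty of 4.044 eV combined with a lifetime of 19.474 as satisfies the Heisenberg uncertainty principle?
No, it violates the uncertainty relation.

Calculate the product ΔEΔt:
ΔE = 4.044 eV = 6.479e-19 J
ΔEΔt = (6.479e-19 J) × (1.947e-17 s)
ΔEΔt = 1.262e-35 J·s

Compare to the minimum allowed value ℏ/2:
ℏ/2 = 5.273e-35 J·s

Since ΔEΔt = 1.262e-35 J·s < 5.273e-35 J·s = ℏ/2,
this violates the uncertainty relation.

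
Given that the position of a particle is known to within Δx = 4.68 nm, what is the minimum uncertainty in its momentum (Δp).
1.127 × 10^-26 kg·m/s

Using the Heisenberg uncertainty principle:
ΔxΔp ≥ ℏ/2

The minimum uncertainty in momentum is:
Δp_min = ℏ/(2Δx)
Δp_min = (1.055e-34 J·s) / (2 × 4.680e-09 m)
Δp_min = 1.127e-26 kg·m/s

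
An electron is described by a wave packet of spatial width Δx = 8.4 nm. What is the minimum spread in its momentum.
6.277 × 10^-27 kg·m/s

For a wave packet, the spatial width Δx and momentum spread Δp are related by the uncertainty principle:
ΔxΔp ≥ ℏ/2

The minimum momentum spread is:
Δp_min = ℏ/(2Δx)
Δp_min = (1.055e-34 J·s) / (2 × 8.400e-09 m)
Δp_min = 6.277e-27 kg·m/s

A wave packet cannot have both a well-defined position and well-defined momentum.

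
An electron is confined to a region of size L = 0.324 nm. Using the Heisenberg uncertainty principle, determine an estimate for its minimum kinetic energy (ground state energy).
90.735 meV

Using the uncertainty principle to estimate ground state energy:

1. The position uncertainty is approximately the confinement size:
   Δx ≈ L = 3.240e-10 m

2. From ΔxΔp ≥ ℏ/2, the minimum momentum uncertainty is:
   Δp ≈ ℏ/(2L) = 1.627e-25 kg·m/s

3. The kinetic energy is approximately:
   KE ≈ (Δp)²/(2m) = (1.627e-25)²/(2 × 9.109e-31 kg)
   KE ≈ 1.454e-20 J = 90.735 meV

This is an order-of-magnitude estimate of the ground state energy.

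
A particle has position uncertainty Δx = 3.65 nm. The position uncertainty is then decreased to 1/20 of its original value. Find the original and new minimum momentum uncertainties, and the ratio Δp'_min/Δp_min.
Original Δp_min = 1.445 × 10^-26 kg·m/s; new Δp'_min = 2.889 × 10^-25 kg·m/s; ratio Δp'_min/Δp_min = 20.

From the uncertainty principle ΔxΔp ≥ ℏ/2, the minimum momentum uncertainty is Δp_min = ℏ/(2Δx).

Original (Δx = 3.65 nm = 3.650e-09 m):
Δp_min = (1.055e-34 J·s)/(2 × 3.650e-09 m) = 1.445e-26 kg·m/s

When Δx → (1/20)Δx:
Δp'_min = ℏ/(2 × (1/20)Δx) = 20 × ℏ/(2Δx) = 20 × Δp_min
Δp'_min = 20 × 1.445e-26 kg·m/s = 2.889e-25 kg·m/s

Since Δp_min ∝ 1/Δx, when Δx is decreased to 1/20 of its original value, Δp_min increases to 20 times its original value.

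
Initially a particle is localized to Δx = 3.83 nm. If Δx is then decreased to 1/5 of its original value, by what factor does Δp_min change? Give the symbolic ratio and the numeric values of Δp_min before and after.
Original Δp_min = 1.377 × 10^-26 kg·m/s; new Δp'_min = 6.884 × 10^-26 kg·m/s; ratio Δp'_min/Δp_min = 5.

From the uncertainty principle ΔxΔp ≥ ℏ/2, the minimum momentum uncertainty is Δp_min = ℏ/(2Δx).

Original (Δx = 3.83 nm = 3.830e-09 m):
Δp_min = (1.055e-34 J·s)/(2 × 3.830e-09 m) = 1.377e-26 kg·m/s

When Δx → (1/5)Δx:
Δp'_min = ℏ/(2 × (1/5)Δx) = 5 × ℏ/(2Δx) = 5 × Δp_min
Δp'_min = 5 × 1.377e-26 kg·m/s = 6.884e-26 kg·m/s

Since Δp_min ∝ 1/Δx, when Δx is decreased to 1/5 of its original value, Δp_min increases to 5 times its original value.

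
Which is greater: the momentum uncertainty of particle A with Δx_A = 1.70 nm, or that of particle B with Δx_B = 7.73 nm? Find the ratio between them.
Particle A has the larger minimum momentum uncertainty, by a factor of 4.55.

For each particle, the minimum momentum uncertainty is Δp_min = ℏ/(2Δx):

Particle A: Δp_A = ℏ/(2×1.700e-09 m) = 3.102e-26 kg·m/s
Particle B: Δp_B = ℏ/(2×7.730e-09 m) = 6.821e-27 kg·m/s

Ratio: Δp_A/Δp_B = 4.55

Since Δp_min ∝ 1/Δx, the particle with smaller position uncertainty (A) has larger momentum uncertainty.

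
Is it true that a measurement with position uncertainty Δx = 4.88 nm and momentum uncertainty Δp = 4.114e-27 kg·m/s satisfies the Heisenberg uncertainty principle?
No, it violates the uncertainty principle (impossible measurement).

Calculate the product ΔxΔp:
ΔxΔp = (4.880e-09 m) × (4.114e-27 kg·m/s)
ΔxΔp = 2.008e-35 J·s

Compare to the minimum allowed value ℏ/2:
ℏ/2 = 5.273e-35 J·s

Since ΔxΔp = 2.008e-35 J·s < 5.273e-35 J·s = ℏ/2,
the measurement violates the uncertainty principle.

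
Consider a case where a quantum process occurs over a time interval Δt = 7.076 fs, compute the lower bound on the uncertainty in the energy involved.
46.510 meV

Using the energy-time uncertainty principle:
ΔEΔt ≥ ℏ/2

The minimum uncertainty in energy is:
ΔE_min = ℏ/(2Δt)
ΔE_min = (1.055e-34 J·s) / (2 × 7.076e-15 s)
ΔE_min = 7.452e-21 J = 46.510 meV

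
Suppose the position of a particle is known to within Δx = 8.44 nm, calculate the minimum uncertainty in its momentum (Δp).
6.247 × 10^-27 kg·m/s

Using the Heisenberg uncertainty principle:
ΔxΔp ≥ ℏ/2

The minimum uncertainty in momentum is:
Δp_min = ℏ/(2Δx)
Δp_min = (1.055e-34 J·s) / (2 × 8.440e-09 m)
Δp_min = 6.247e-27 kg·m/s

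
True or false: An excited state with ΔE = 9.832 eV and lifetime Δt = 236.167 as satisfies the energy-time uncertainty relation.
Yes, it satisfies the uncertainty relation.

Calculate the product ΔEΔt:
ΔE = 9.832 eV = 1.575e-18 J
ΔEΔt = (1.575e-18 J) × (2.362e-16 s)
ΔEΔt = 3.720e-34 J·s

Compare to the minimum allowed value ℏ/2:
ℏ/2 = 5.273e-35 J·s

Since ΔEΔt = 3.720e-34 J·s ≥ 5.273e-35 J·s = ℏ/2,
this satisfies the uncertainty relation.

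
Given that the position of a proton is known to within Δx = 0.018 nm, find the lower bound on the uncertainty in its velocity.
1.751 km/s

Using the Heisenberg uncertainty principle and Δp = mΔv:
ΔxΔp ≥ ℏ/2
Δx(mΔv) ≥ ℏ/2

The minimum uncertainty in velocity is:
Δv_min = ℏ/(2mΔx)
Δv_min = (1.055e-34 J·s) / (2 × 1.673e-27 kg × 1.800e-11 m)
Δv_min = 1.751e+03 m/s = 1.751 km/s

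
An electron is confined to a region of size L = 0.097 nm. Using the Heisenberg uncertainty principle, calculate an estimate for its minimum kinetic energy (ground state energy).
1.012 eV

Using the uncertainty principle to estimate ground state energy:

1. The position uncertainty is approximately the confinement size:
   Δx ≈ L = 9.700e-11 m

2. From ΔxΔp ≥ ℏ/2, the minimum momentum uncertainty is:
   Δp ≈ ℏ/(2L) = 5.436e-25 kg·m/s

3. The kinetic energy is approximately:
   KE ≈ (Δp)²/(2m) = (5.436e-25)²/(2 × 9.109e-31 kg)
   KE ≈ 1.622e-19 J = 1.012 eV

This is an order-of-magnitude estimate of the ground state energy.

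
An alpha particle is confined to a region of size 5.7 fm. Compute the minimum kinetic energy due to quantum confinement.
40.191 keV

Using the uncertainty principle:

1. Position uncertainty: Δx ≈ 5.700e-15 m
2. Minimum momentum uncertainty: Δp = ℏ/(2Δx) = 9.251e-21 kg·m/s
3. Minimum kinetic energy:
   KE = (Δp)²/(2m) = (9.251e-21)²/(2 × 6.645e-27 kg)
   KE = 6.439e-15 J = 40.191 keV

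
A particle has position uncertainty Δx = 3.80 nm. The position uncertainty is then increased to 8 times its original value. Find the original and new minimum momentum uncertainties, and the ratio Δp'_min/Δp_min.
Original Δp_min = 1.388 × 10^-26 kg·m/s; new Δp'_min = 1.734 × 10^-27 kg·m/s; ratio Δp'_min/Δp_min = 1/8.

From the uncertainty principle ΔxΔp ≥ ℏ/2, the minimum momentum uncertainty is Δp_min = ℏ/(2Δx).

Original (Δx = 3.80 nm = 3.800e-09 m):
Δp_min = (1.055e-34 J·s)/(2 × 3.800e-09 m) = 1.388e-26 kg·m/s

When Δx → 8Δx:
Δp'_min = ℏ/(2 × 8Δx) = (1/8) × ℏ/(2Δx) = (1/8) × Δp_min
Δp'_min = 1/8 × 1.388e-26 kg·m/s = 1.734e-27 kg·m/s

Since Δp_min ∝ 1/Δx, when Δx is increased to 8 times its original value, Δp_min decreases to 1/8 of its original value.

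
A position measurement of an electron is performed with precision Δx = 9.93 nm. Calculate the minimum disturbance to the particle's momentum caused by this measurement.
5.310 × 10^-27 kg·m/s

The uncertainty principle implies that measuring position disturbs momentum:
ΔxΔp ≥ ℏ/2

When we measure position with precision Δx, we necessarily introduce a momentum uncertainty:
Δp ≥ ℏ/(2Δx)
Δp_min = (1.055e-34 J·s) / (2 × 9.930e-09 m)
Δp_min = 5.310e-27 kg·m/s

The more precisely we measure position, the greater the momentum disturbance.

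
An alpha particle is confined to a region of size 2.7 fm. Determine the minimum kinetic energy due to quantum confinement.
179.123 keV

Using the uncertainty principle:

1. Position uncertainty: Δx ≈ 2.700e-15 m
2. Minimum momentum uncertainty: Δp = ℏ/(2Δx) = 1.953e-20 kg·m/s
3. Minimum kinetic energy:
   KE = (Δp)²/(2m) = (1.953e-20)²/(2 × 6.645e-27 kg)
   KE = 2.870e-14 J = 179.123 keV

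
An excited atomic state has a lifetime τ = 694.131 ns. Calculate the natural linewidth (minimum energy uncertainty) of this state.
474.127 peV

Using the energy-time uncertainty principle:
ΔEΔt ≥ ℏ/2

The lifetime τ represents the time uncertainty Δt.
The natural linewidth (minimum energy uncertainty) is:

ΔE = ℏ/(2τ)
ΔE = (1.055e-34 J·s) / (2 × 6.941e-07 s)
ΔE = 7.596e-29 J = 474.127 peV

This natural linewidth limits the precision of spectroscopic measurements.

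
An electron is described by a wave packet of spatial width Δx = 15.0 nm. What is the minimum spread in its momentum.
3.515 × 10^-27 kg·m/s

For a wave packet, the spatial width Δx and momentum spread Δp are related by the uncertainty principle:
ΔxΔp ≥ ℏ/2

The minimum momentum spread is:
Δp_min = ℏ/(2Δx)
Δp_min = (1.055e-34 J·s) / (2 × 1.500e-08 m)
Δp_min = 3.515e-27 kg·m/s

A wave packet cannot have both a well-defined position and well-defined momentum.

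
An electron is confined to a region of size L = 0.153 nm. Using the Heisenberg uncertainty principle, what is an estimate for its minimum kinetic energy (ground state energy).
406.893 meV

Using the uncertainty principle to estimate ground state energy:

1. The position uncertainty is approximately the confinement size:
   Δx ≈ L = 1.530e-10 m

2. From ΔxΔp ≥ ℏ/2, the minimum momentum uncertainty is:
   Δp ≈ ℏ/(2L) = 3.446e-25 kg·m/s

3. The kinetic energy is approximately:
   KE ≈ (Δp)²/(2m) = (3.446e-25)²/(2 × 9.109e-31 kg)
   KE ≈ 6.519e-20 J = 406.893 meV

This is an order-of-magnitude estimate of the ground state energy.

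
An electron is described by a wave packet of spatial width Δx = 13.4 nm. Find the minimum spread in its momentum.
3.935 × 10^-27 kg·m/s

For a wave packet, the spatial width Δx and momentum spread Δp are related by the uncertainty principle:
ΔxΔp ≥ ℏ/2

The minimum momentum spread is:
Δp_min = ℏ/(2Δx)
Δp_min = (1.055e-34 J·s) / (2 × 1.340e-08 m)
Δp_min = 3.935e-27 kg·m/s

A wave packet cannot have both a well-defined position and well-defined momentum.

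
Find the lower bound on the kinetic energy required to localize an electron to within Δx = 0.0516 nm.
3.577 eV

Localizing a particle requires giving it sufficient momentum uncertainty:

1. From uncertainty principle: Δp ≥ ℏ/(2Δx)
   Δp_min = (1.055e-34 J·s) / (2 × 5.160e-11 m)
   Δp_min = 1.022e-24 kg·m/s

2. This momentum uncertainty corresponds to kinetic energy:
   KE ≈ (Δp)²/(2m) = (1.022e-24)²/(2 × 9.109e-31 kg)
   KE = 5.732e-19 J = 3.577 eV

Tighter localization requires more energy.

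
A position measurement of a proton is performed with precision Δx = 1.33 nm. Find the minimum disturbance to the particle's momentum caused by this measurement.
3.965 × 10^-26 kg·m/s

The uncertainty principle implies that measuring position disturbs momentum:
ΔxΔp ≥ ℏ/2

When we measure position with precision Δx, we necessarily introduce a momentum uncertainty:
Δp ≥ ℏ/(2Δx)
Δp_min = (1.055e-34 J·s) / (2 × 1.330e-09 m)
Δp_min = 3.965e-26 kg·m/s

The more precisely we measure position, the greater the momentum disturbance.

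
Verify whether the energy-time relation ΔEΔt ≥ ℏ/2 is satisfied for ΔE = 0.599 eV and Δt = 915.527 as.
Yes, it satisfies the uncertainty relation.

Calculate the product ΔEΔt:
ΔE = 0.599 eV = 9.597e-20 J
ΔEΔt = (9.597e-20 J) × (9.155e-16 s)
ΔEΔt = 8.786e-35 J·s

Compare to the minimum allowed value ℏ/2:
ℏ/2 = 5.273e-35 J·s

Since ΔEΔt = 8.786e-35 J·s ≥ 5.273e-35 J·s = ℏ/2,
this satisfies the uncertainty relation.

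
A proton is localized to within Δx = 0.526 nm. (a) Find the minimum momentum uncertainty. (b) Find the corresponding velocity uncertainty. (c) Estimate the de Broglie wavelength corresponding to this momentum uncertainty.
(a) Δp_min = 1.002 × 10^-25 kg·m/s
(b) Δv_min = 59.933 m/s
(c) λ_dB = 6.610 nm

Step-by-step:

(a) From the uncertainty principle:
Δp_min = ℏ/(2Δx) = (1.055e-34 J·s)/(2 × 5.260e-10 m) = 1.002e-25 kg·m/s

(b) The velocity uncertainty:
Δv = Δp/m = (1.002e-25 kg·m/s)/(1.673e-27 kg) = 5.993e+01 m/s = 59.933 m/s

(c) The de Broglie wavelength for this momentum:
λ = h/p = (6.626e-34 J·s)/(1.002e-25 kg·m/s) = 6.610e-09 m = 6.610 nm

Note: The de Broglie wavelength is comparable to the localization size, as expected from wave-particle duality.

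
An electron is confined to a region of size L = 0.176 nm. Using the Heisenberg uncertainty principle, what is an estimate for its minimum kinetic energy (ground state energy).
307.495 meV

Using the uncertainty principle to estimate ground state energy:

1. The position uncertainty is approximately the confinement size:
   Δx ≈ L = 1.760e-10 m

2. From ΔxΔp ≥ ℏ/2, the minimum momentum uncertainty is:
   Δp ≈ ℏ/(2L) = 2.996e-25 kg·m/s

3. The kinetic energy is approximately:
   KE ≈ (Δp)²/(2m) = (2.996e-25)²/(2 × 9.109e-31 kg)
   KE ≈ 4.927e-20 J = 307.495 meV

This is an order-of-magnitude estimate of the ground state energy.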